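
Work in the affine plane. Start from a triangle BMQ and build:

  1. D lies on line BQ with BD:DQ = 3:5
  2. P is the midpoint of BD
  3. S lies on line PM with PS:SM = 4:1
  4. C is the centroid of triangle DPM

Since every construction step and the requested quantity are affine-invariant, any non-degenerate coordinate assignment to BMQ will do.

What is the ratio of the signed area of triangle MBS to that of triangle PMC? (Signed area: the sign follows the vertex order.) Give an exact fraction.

Set B = (0, 0), M = (1, 0), Q = (0, 1); any affine frame gives the same invariant.
1. D lies on line BQ with BD:DQ = 3:5 ⇒ D = (0, 3/8)
2. P is the midpoint of BD ⇒ P = (0, 3/16)
3. S lies on line PM with PS:SM = 4:1 ⇒ S = (4/5, 3/80)
4. C is the centroid of triangle DPM ⇒ C = (1/3, 3/16)
2·[MBS] = -3/80, 2·[PMC] = 1/16
[MBS]:[PMC] = -3/80:1/16 = -3/5

[MBS]:[PMC] = -3/5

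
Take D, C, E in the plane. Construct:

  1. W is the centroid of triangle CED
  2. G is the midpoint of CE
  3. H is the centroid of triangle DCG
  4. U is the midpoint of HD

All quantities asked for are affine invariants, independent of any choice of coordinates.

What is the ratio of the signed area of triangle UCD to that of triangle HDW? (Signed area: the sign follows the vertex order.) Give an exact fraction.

Choose coordinates D = (0, 0), C = (1, 0), E = (0, 1).
1. W is the centroid of triangle CED ⇒ W = (1/3, 1/3)
2. G is the midpoint of CE ⇒ G = (1/2, 1/2)
3. H is the centroid of triangle DCG ⇒ H = (1/2, 1/6)
4. U is the midpoint of HD ⇒ U = (1/4, 1/12)
2·[UCD] = -1/12, 2·[HDW] = -1/9
[UCD]:[HDW] = -1/12:-1/9 = 3/4

[UCD]:[HDW] = 3/4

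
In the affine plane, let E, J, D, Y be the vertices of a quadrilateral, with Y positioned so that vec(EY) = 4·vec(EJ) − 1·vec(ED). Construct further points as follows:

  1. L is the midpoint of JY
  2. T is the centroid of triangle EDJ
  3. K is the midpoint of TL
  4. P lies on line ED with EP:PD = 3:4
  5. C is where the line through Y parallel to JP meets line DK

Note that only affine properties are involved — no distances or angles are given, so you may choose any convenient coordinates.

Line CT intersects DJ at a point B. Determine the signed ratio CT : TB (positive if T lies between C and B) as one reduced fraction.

CT:TB = -8/5

Set E = (0, 0), J = (1, 0), D = (0, 1), Y = (4, -1); any affine frame gives the same invariant.
1. L is the midpoint of JY ⇒ L = (5/2, -1/2)
2. T is the centroid of triangle EDJ ⇒ T = (1/3, 1/3)
3. K is the midpoint of TL ⇒ K = (17/12, -1/12)
4. P lies on line ED with EP:PD = 3:4 ⇒ P = (0, 3/7)
5. C is where the line through Y parallel to JP meets line DK ⇒ C = (17/20, 7/20)
line CT meets DJ at B = (21/32, 11/32)
T = C + t·(B−C) with t = 8/3, so CT:TB = 8/3:-5/3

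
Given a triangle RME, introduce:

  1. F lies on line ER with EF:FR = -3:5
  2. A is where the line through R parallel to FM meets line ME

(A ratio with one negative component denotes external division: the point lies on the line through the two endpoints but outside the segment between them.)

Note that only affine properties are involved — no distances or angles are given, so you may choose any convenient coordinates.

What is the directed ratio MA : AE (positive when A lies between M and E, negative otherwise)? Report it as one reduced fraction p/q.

Choose coordinates R = (0, 0), M = (1, 0), E = (0, 1).
1. F lies on line ER with EF:FR = -3:5 ⇒ F = (0, 5/2)
2. A is where the line through R parallel to FM meets line ME ⇒ A = (-2/3, 5/3)
A = M + t·(E−M) with t = 5/3, so MA:AE = t:(1−t) = 5/3:-2/3

MA:AE = -5/2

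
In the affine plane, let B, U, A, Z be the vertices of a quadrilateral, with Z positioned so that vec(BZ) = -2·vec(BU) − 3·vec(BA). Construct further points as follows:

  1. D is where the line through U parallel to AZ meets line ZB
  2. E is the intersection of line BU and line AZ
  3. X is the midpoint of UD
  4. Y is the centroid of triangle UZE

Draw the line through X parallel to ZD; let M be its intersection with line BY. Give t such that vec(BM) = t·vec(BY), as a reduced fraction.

t = 3

Choose coordinates B = (0, 0), U = (1, 0), A = (0, 1), Z = (-2, -3).
1. D is where the line through U parallel to AZ meets line ZB ⇒ D = (4, 6)
2. E is the intersection of line BU and line AZ ⇒ E = (-1/2, 0)
3. X is the midpoint of UD ⇒ X = (5/2, 3)
4. Y is the centroid of triangle UZE ⇒ Y = (-1/2, -1)
through X parallel to ZD: direction (6, 9); meets BY at M = (-3/2, -3)
M = B + t·(Y−B) with t = 3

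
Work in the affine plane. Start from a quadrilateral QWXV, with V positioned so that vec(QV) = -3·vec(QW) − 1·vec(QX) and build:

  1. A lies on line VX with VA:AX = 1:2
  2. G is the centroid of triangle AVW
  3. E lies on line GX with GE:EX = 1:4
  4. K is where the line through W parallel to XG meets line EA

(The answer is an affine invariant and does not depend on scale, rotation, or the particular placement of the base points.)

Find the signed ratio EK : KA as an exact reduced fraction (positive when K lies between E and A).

EK:KA = -5/7

Assign Q = (0, 0), W = (1, 0), X = (0, 1), V = (-3, -1) — the answer is frame-independent, so this choice is without loss of generality.
1. A lies on line VX with VA:AX = 1:2 ⇒ A = (-2, -1/3)
2. G is the centroid of triangle AVW ⇒ G = (-4/3, -4/9)
3. E lies on line GX with GE:EX = 1:4 ⇒ E = (-16/15, -7/45)
4. K is where the line through W parallel to XG meets line EA ⇒ K = (19/15, 13/45)
K = E + t·(A−E) with t = -5/2, so EK:KA = t:(1−t) = -5/2:7/2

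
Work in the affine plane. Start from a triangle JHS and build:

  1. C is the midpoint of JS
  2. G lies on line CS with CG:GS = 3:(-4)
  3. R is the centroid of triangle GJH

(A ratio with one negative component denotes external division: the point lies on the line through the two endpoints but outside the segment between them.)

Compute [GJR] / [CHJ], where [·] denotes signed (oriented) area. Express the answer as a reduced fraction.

[GJR]:[CHJ] = 2/3

Assign J = (0, 0), H = (1, 0), S = (0, 1) — the answer is frame-independent, so this choice is without loss of generality.
1. C is the midpoint of JS ⇒ C = (0, 1/2)
2. G lies on line CS with CG:GS = 3:(-4) ⇒ G = (0, -1)
3. R is the centroid of triangle GJH ⇒ R = (1/3, -1/3)
2·[GJR] = -1/3, 2·[CHJ] = -1/2
[GJR]:[CHJ] = -1/3:-1/2 = 2/3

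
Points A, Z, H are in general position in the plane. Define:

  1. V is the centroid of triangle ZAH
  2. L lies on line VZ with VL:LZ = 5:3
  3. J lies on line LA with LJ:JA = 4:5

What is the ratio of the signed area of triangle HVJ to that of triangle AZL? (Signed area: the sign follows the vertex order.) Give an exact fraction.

Assign A = (0, 0), Z = (1, 0), H = (0, 1) — the answer is frame-independent, so this choice is without loss of generality.
1. V is the centroid of triangle ZAH ⇒ V = (1/3, 1/3)
2. L lies on line VZ with VL:LZ = 5:3 ⇒ L = (3/4, 1/8)
3. J lies on line LA with LJ:JA = 4:5 ⇒ J = (5/12, 5/72)
2·[HVJ] = -7/216, 2·[AZL] = 1/8
[HVJ]:[AZL] = -7/216:1/8 = -7/27

[HVJ]:[AZL] = -7/27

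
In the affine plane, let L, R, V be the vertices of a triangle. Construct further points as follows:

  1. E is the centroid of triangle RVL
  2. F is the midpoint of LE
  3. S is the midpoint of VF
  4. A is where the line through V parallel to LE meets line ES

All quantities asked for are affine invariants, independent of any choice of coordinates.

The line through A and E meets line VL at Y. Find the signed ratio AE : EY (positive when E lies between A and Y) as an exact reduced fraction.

AE:EY = -3/2

Set L = (0, 0), R = (1, 0), V = (0, 1); any affine frame gives the same invariant.
1. E is the centroid of triangle RVL ⇒ E = (1/3, 1/3)
2. F is the midpoint of LE ⇒ F = (1/6, 1/6)
3. S is the midpoint of VF ⇒ S = (1/12, 7/12)
4. A is where the line through V parallel to LE meets line ES ⇒ A = (-1/6, 5/6)
line AE meets VL at Y = (0, 2/3)
E = A + t·(Y−A) with t = 3, so AE:EY = 3:-2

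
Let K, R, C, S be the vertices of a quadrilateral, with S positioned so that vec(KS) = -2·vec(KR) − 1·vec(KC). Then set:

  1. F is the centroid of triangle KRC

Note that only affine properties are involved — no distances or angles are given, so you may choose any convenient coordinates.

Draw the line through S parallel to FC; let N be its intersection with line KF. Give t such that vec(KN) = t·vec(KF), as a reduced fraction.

t = -5

Set K = (0, 0), R = (1, 0), C = (0, 1), S = (-2, -1); any affine frame gives the same invariant.
1. F is the centroid of triangle KRC ⇒ F = (1/3, 1/3)
through S parallel to FC: direction (-1/3, 2/3); meets KF at N = (-5/3, -5/3)
N = K + t·(F−K) with t = -5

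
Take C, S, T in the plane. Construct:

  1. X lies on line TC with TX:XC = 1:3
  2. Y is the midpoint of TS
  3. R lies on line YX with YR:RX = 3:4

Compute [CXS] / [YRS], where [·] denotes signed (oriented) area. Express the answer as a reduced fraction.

[CXS]:[YRS] = -14

Set C = (0, 0), S = (1, 0), T = (0, 1); any affine frame gives the same invariant.
1. X lies on line TC with TX:XC = 1:3 ⇒ X = (0, 3/4)
2. Y is the midpoint of TS ⇒ Y = (1/2, 1/2)
3. R lies on line YX with YR:RX = 3:4 ⇒ R = (2/7, 17/28)
2·[CXS] = -3/4, 2·[YRS] = 3/56
[CXS]:[YRS] = -3/4:3/56 = -14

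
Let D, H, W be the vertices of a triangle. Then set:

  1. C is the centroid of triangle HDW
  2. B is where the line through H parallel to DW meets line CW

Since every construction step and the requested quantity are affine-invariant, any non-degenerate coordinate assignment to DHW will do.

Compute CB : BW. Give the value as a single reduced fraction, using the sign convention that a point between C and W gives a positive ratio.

CB:BW = -2/3

Choose coordinates D = (0, 0), H = (1, 0), W = (0, 1).
1. C is the centroid of triangle HDW ⇒ C = (1/3, 1/3)
2. B is where the line through H parallel to DW meets line CW ⇒ B = (1, -1)
B = C + t·(W−C) with t = -2, so CB:BW = t:(1−t) = -2:3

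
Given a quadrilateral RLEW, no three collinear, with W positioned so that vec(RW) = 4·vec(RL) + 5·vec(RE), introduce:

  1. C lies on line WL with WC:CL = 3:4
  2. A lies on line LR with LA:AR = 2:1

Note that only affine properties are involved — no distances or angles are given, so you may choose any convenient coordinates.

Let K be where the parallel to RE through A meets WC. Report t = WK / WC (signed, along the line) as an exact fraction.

Set R = (0, 0), L = (1, 0), E = (0, 1), W = (4, 5); any affine frame gives the same invariant.
1. C lies on line WL with WC:CL = 3:4 ⇒ C = (19/7, 20/7)
2. A lies on line LR with LA:AR = 2:1 ⇒ A = (1/3, 0)
through A parallel to RE: direction (0, 1); meets WC at K = (1/3, -10/9)
K = W + t·(C−W) with t = 77/27

t = 77/27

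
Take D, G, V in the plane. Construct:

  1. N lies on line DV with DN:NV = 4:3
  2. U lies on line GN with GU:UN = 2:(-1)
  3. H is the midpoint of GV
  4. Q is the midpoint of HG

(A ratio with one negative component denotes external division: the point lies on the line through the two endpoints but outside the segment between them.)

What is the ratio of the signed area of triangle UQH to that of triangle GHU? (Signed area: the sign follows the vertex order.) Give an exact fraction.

[UQH]:[GHU] = 1/2

Work in coordinates with D = (0, 0), G = (1, 0), V = (0, 1).
1. N lies on line DV with DN:NV = 4:3 ⇒ N = (0, 4/7)
2. U lies on line GN with GU:UN = 2:(-1) ⇒ U = (-1, 8/7)
3. H is the midpoint of GV ⇒ H = (1/2, 1/2)
4. Q is the midpoint of HG ⇒ Q = (3/4, 1/4)
2·[UQH] = 3/14, 2·[GHU] = 3/7
[UQH]:[GHU] = 3/14:3/7 = 1/2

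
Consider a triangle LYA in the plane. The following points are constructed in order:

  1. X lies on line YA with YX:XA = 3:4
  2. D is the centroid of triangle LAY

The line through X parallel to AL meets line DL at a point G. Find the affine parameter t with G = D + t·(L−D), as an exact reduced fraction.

t = -5/7

Choose coordinates L = (0, 0), Y = (1, 0), A = (0, 1).
1. X lies on line YA with YX:XA = 3:4 ⇒ X = (4/7, 3/7)
2. D is the centroid of triangle LAY ⇒ D = (1/3, 1/3)
through X parallel to AL: direction (0, -1); meets DL at G = (4/7, 4/7)
G = D + t·(L−D) with t = -5/7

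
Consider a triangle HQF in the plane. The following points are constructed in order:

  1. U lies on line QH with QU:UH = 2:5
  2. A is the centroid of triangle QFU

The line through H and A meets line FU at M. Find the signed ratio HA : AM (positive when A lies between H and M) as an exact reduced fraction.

HA:AM = -17/2

Assign H = (0, 0), Q = (1, 0), F = (0, 1) — the answer is frame-independent, so this choice is without loss of generality.
1. U lies on line QH with QU:UH = 2:5 ⇒ U = (5/7, 0)
2. A is the centroid of triangle QFU ⇒ A = (4/7, 1/3)
line HA meets FU at M = (60/119, 5/17)
A = H + t·(M−H) with t = 17/15, so HA:AM = 17/15:-2/15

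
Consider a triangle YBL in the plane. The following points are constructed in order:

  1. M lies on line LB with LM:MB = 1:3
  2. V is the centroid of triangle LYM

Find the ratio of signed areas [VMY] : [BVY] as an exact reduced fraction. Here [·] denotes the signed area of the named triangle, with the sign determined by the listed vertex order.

Work in coordinates with Y = (0, 0), B = (1, 0), L = (0, 1).
1. M lies on line LB with LM:MB = 1:3 ⇒ M = (1/4, 3/4)
2. V is the centroid of triangle LYM ⇒ V = (1/12, 7/12)
2·[VMY] = -1/12, 2·[BVY] = 7/12
[VMY]:[BVY] = -1/12:7/12 = -1/7

[VMY]:[BVY] = -1/7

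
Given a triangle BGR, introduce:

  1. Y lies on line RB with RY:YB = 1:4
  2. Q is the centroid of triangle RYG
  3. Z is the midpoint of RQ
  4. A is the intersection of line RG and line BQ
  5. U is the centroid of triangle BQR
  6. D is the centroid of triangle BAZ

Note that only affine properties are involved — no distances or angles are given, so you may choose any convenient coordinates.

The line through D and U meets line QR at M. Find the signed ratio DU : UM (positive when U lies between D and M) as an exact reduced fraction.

Set B = (0, 0), G = (1, 0), R = (0, 1); any affine frame gives the same invariant.
1. Y lies on line RB with RY:YB = 1:4 ⇒ Y = (0, 4/5)
2. Q is the centroid of triangle RYG ⇒ Q = (1/3, 3/5)
3. Z is the midpoint of RQ ⇒ Z = (1/6, 4/5)
4. A is the intersection of line RG and line BQ ⇒ A = (5/14, 9/14)
5. U is the centroid of triangle BQR ⇒ U = (1/9, 8/15)
6. D is the centroid of triangle BAZ ⇒ D = (11/63, 101/210)
line DU meets QR at M = (1, -1/5)
U = D + t·(M−D) with t = -1/13, so DU:UM = -1/13:14/13

DU:UM = -1/14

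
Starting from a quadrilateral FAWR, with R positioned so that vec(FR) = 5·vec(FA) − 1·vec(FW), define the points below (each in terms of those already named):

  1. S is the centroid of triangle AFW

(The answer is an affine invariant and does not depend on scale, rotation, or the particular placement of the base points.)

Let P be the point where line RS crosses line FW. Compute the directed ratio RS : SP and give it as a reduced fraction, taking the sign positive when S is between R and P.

RS:SP = 14

Choose coordinates F = (0, 0), A = (1, 0), W = (0, 1), R = (5, -1).
1. S is the centroid of triangle AFW ⇒ S = (1/3, 1/3)
line RS meets FW at P = (0, 3/7)
S = R + t·(P−R) with t = 14/15, so RS:SP = 14/15:1/15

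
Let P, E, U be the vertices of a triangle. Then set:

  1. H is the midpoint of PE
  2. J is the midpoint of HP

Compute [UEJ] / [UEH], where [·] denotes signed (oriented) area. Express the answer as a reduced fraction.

[UEJ]:[UEH] = 3/2

Choose coordinates P = (0, 0), E = (1, 0), U = (0, 1).
1. H is the midpoint of PE ⇒ H = (1/2, 0)
2. J is the midpoint of HP ⇒ J = (1/4, 0)
2·[UEJ] = -3/4, 2·[UEH] = -1/2
[UEJ]:[UEH] = -3/4:-1/2 = 3/2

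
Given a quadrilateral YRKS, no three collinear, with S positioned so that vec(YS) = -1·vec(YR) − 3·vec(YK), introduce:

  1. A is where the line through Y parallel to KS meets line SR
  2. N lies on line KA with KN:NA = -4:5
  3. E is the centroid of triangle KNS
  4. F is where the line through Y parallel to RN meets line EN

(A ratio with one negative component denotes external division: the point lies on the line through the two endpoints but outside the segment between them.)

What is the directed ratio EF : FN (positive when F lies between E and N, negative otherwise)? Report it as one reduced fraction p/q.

EF:FN = -14/219

Set Y = (0, 0), R = (1, 0), K = (0, 1), S = (-1, -3); any affine frame gives the same invariant.
1. A is where the line through Y parallel to KS meets line SR ⇒ A = (-3/5, -12/5)
2. N lies on line KA with KN:NA = -4:5 ⇒ N = (12/5, 73/5)
3. E is the centroid of triangle KNS ⇒ E = (7/15, 21/5)
4. F is where the line through Y parallel to RN meets line EN ⇒ F = (343/1025, 3577/1025)
F = E + t·(N−E) with t = -14/205, so EF:FN = t:(1−t) = -14/205:219/205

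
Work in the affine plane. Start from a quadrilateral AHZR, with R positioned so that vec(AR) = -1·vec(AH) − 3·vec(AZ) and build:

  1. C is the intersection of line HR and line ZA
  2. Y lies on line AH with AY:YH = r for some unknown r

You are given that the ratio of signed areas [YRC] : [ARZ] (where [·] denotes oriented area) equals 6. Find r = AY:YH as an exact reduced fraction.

Assign A = (0, 0), H = (1, 0), Z = (0, 1), R = (-1, -3) — the answer is frame-independent, so this choice is without loss of generality.
1. C is the intersection of line HR and line ZA ⇒ C = (0, -3/2)
2. With AY:YH = r, write λ = r/(r+1) so Y = A + λ·(H−A); Y is affine-linear in λ
Every point depending on Y is an affine combination of Y and λ-independent points, so each such coordinate is linear in λ; the λ² term in each signed area is a multiple of (H−A)×(H−A) = 0, so 2·[YRC] and 2·[ARZ] are each linear in λ. Evaluating at λ=0 and λ=1:
  2·[YRC] = -3/2·λ + 3/2,   2·[ARZ] = -1
So [YRC]:[ARZ] = (-3/2·λ + 3/2) / (-1). Setting this equal to 6:
  -3/2·λ + 3/2 = 6·(-1)  ⇒  λ = 5
Then r = λ/(1−λ) = (5)/(-4) = -5/4. Check: with r = -5/4, Y = (5, 0) and [YRC]:[ARZ] = 6 as required.

r = -5/4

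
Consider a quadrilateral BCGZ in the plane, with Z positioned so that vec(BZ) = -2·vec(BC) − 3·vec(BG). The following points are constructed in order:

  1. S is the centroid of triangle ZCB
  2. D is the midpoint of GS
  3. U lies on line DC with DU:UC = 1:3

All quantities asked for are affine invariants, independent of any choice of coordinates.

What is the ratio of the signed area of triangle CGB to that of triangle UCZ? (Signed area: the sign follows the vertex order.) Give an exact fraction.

Set B = (0, 0), C = (1, 0), G = (0, 1), Z = (-2, -3); any affine frame gives the same invariant.
1. S is the centroid of triangle ZCB ⇒ S = (-1/3, -1)
2. D is the midpoint of GS ⇒ D = (-1/6, 0)
3. U lies on line DC with DU:UC = 1:3 ⇒ U = (1/8, 0)
2·[CGB] = 1, 2·[UCZ] = -21/8
[CGB]:[UCZ] = 1:-21/8 = -8/21

[CGB]:[UCZ] = -8/21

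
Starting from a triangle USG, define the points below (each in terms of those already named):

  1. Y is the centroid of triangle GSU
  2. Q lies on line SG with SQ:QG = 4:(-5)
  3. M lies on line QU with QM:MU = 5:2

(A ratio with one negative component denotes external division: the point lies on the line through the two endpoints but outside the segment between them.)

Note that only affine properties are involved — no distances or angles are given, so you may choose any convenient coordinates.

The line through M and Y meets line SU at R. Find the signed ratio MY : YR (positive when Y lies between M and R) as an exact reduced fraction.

Choose coordinates U = (0, 0), S = (1, 0), G = (0, 1).
1. Y is the centroid of triangle GSU ⇒ Y = (1/3, 1/3)
2. Q lies on line SG with SQ:QG = 4:(-5) ⇒ Q = (5, -4)
3. M lies on line QU with QM:MU = 5:2 ⇒ M = (10/7, -8/7)
line MY meets SU at R = (18/31, 0)
Y = M + t·(R−M) with t = 31/24, so MY:YR = 31/24:-7/24

MY:YR = -31/7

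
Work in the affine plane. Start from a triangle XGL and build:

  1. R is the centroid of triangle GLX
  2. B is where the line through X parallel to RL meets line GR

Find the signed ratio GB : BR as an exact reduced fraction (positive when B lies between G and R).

GB:BR = -2

Assign X = (0, 0), G = (1, 0), L = (0, 1) — the answer is frame-independent, so this choice is without loss of generality.
1. R is the centroid of triangle GLX ⇒ R = (1/3, 1/3)
2. B is where the line through X parallel to RL meets line GR ⇒ B = (-1/3, 2/3)
B = G + t·(R−G) with t = 2, so GB:BR = t:(1−t) = 2:-1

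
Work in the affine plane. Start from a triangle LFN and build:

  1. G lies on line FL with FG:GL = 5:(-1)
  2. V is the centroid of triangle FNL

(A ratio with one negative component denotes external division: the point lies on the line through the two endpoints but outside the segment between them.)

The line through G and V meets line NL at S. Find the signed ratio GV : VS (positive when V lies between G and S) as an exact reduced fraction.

GV:VS = -7/4

Set L = (0, 0), F = (1, 0), N = (0, 1); any affine frame gives the same invariant.
1. G lies on line FL with FG:GL = 5:(-1) ⇒ G = (-1/4, 0)
2. V is the centroid of triangle FNL ⇒ V = (1/3, 1/3)
line GV meets NL at S = (0, 1/7)
V = G + t·(S−G) with t = 7/3, so GV:VS = 7/3:-4/3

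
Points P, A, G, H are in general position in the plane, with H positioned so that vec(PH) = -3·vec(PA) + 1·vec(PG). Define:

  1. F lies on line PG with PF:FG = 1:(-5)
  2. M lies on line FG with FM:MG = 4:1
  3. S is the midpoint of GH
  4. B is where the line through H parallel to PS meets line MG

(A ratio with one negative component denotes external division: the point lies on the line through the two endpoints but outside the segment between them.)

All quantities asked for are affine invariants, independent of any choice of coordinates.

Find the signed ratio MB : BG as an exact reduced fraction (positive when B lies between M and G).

Assign P = (0, 0), A = (1, 0), G = (0, 1), H = (-3, 1) — the answer is frame-independent, so this choice is without loss of generality.
1. F lies on line PG with PF:FG = 1:(-5) ⇒ F = (0, -1/4)
2. M lies on line FG with FM:MG = 4:1 ⇒ M = (0, 3/4)
3. S is the midpoint of GH ⇒ S = (-3/2, 1)
4. B is where the line through H parallel to PS meets line MG ⇒ B = (0, -1)
B = M + t·(G−M) with t = -7, so MB:BG = t:(1−t) = -7:8

MB:BG = -7/8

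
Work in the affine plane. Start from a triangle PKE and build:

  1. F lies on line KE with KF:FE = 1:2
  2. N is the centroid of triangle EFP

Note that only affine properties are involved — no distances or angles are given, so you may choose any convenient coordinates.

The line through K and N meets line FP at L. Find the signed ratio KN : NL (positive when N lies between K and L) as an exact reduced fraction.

KN:NL = -5/2

Assign P = (0, 0), K = (1, 0), E = (0, 1) — the answer is frame-independent, so this choice is without loss of generality.
1. F lies on line KE with KF:FE = 1:2 ⇒ F = (2/3, 1/3)
2. N is the centroid of triangle EFP ⇒ N = (2/9, 4/9)
line KN meets FP at L = (8/15, 4/15)
N = K + t·(L−K) with t = 5/3, so KN:NL = 5/3:-2/3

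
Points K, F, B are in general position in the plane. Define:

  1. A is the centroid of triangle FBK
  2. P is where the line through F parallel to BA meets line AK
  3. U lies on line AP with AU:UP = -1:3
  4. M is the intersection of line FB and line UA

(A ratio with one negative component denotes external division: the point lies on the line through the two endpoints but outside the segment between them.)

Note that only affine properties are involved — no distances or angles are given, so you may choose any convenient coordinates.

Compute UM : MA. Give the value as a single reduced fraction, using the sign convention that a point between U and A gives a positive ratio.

UM:MA = -2

Assign K = (0, 0), F = (1, 0), B = (0, 1) — the answer is frame-independent, so this choice is without loss of generality.
1. A is the centroid of triangle FBK ⇒ A = (1/3, 1/3)
2. P is where the line through F parallel to BA meets line AK ⇒ P = (2/3, 2/3)
3. U lies on line AP with AU:UP = -1:3 ⇒ U = (1/6, 1/6)
4. M is the intersection of line FB and line UA ⇒ M = (1/2, 1/2)
M = U + t·(A−U) with t = 2, so UM:MA = t:(1−t) = 2:-1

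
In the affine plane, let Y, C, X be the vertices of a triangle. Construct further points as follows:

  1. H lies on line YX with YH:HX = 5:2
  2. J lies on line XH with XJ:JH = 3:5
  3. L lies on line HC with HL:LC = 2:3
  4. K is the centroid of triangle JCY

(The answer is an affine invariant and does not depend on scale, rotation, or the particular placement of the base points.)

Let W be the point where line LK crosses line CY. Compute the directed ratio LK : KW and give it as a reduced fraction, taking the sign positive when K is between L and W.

LK:KW = 11/25

Assign Y = (0, 0), C = (1, 0), X = (0, 1) — the answer is frame-independent, so this choice is without loss of generality.
1. H lies on line YX with YH:HX = 5:2 ⇒ H = (0, 5/7)
2. J lies on line XH with XJ:JH = 3:5 ⇒ J = (0, 25/28)
3. L lies on line HC with HL:LC = 2:3 ⇒ L = (2/5, 3/7)
4. K is the centroid of triangle JCY ⇒ K = (1/3, 25/84)
line LK meets CY at W = (2/11, 0)
K = L + t·(W−L) with t = 11/36, so LK:KW = 11/36:25/36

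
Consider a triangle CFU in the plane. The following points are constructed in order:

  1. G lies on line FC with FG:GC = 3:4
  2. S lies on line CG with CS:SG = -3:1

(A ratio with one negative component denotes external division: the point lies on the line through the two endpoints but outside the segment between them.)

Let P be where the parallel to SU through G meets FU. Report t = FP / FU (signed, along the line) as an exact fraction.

Choose coordinates C = (0, 0), F = (1, 0), U = (0, 1).
1. G lies on line FC with FG:GC = 3:4 ⇒ G = (4/7, 0)
2. S lies on line CG with CS:SG = -3:1 ⇒ S = (6/7, 0)
through G parallel to SU: direction (-6/7, 1); meets FU at P = (-2, 3)
P = F + t·(U−F) with t = 3

t = 3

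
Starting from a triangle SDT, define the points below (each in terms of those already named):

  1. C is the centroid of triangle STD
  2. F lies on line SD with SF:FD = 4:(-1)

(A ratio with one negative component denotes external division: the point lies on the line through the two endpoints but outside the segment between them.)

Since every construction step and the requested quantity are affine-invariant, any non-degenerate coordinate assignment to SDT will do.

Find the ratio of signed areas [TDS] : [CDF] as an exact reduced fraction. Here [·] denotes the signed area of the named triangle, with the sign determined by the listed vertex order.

Choose coordinates S = (0, 0), D = (1, 0), T = (0, 1).
1. C is the centroid of triangle STD ⇒ C = (1/3, 1/3)
2. F lies on line SD with SF:FD = 4:(-1) ⇒ F = (4/3, 0)
2·[TDS] = -1, 2·[CDF] = 1/9
[TDS]:[CDF] = -1:1/9 = -9

[TDS]:[CDF] = -9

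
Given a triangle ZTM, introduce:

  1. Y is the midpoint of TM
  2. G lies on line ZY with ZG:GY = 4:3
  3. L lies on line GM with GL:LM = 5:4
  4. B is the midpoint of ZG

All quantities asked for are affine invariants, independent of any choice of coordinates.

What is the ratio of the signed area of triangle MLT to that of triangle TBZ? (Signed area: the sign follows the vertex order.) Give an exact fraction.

Assign Z = (0, 0), T = (1, 0), M = (0, 1) — the answer is frame-independent, so this choice is without loss of generality.
1. Y is the midpoint of TM ⇒ Y = (1/2, 1/2)
2. G lies on line ZY with ZG:GY = 4:3 ⇒ G = (2/7, 2/7)
3. L lies on line GM with GL:LM = 5:4 ⇒ L = (8/63, 43/63)
4. B is the midpoint of ZG ⇒ B = (1/7, 1/7)
2·[MLT] = 4/21, 2·[TBZ] = 1/7
[MLT]:[TBZ] = 4/21:1/7 = 4/3

[MLT]:[TBZ] = 4/3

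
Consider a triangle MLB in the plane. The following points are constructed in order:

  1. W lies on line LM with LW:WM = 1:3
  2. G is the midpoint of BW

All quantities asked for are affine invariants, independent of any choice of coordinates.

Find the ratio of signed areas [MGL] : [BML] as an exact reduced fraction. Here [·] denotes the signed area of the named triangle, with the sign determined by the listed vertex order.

Assign M = (0, 0), L = (1, 0), B = (0, 1) — the answer is frame-independent, so this choice is without loss of generality.
1. W lies on line LM with LW:WM = 1:3 ⇒ W = (3/4, 0)
2. G is the midpoint of BW ⇒ G = (3/8, 1/2)
2·[MGL] = -1/2, 2·[BML] = 1
[MGL]:[BML] = -1/2:1 = -1/2

[MGL]:[BML] = -1/2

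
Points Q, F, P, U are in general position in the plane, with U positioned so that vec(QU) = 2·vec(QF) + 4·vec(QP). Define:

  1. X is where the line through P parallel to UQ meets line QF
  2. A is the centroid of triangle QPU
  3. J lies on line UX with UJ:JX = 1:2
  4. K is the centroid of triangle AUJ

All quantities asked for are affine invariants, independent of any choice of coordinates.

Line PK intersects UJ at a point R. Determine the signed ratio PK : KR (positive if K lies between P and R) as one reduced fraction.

PK:KR = -4

Set Q = (0, 0), F = (1, 0), P = (0, 1), U = (2, 4); any affine frame gives the same invariant.
1. X is where the line through P parallel to UQ meets line QF ⇒ X = (-1/2, 0)
2. A is the centroid of triangle QPU ⇒ A = (2/3, 5/3)
3. J lies on line UX with UJ:JX = 1:2 ⇒ J = (7/6, 8/3)
4. K is the centroid of triangle AUJ ⇒ K = (23/18, 25/9)
line PK meets UJ at R = (23/24, 7/3)
K = P + t·(R−P) with t = 4/3, so PK:KR = 4/3:-1/3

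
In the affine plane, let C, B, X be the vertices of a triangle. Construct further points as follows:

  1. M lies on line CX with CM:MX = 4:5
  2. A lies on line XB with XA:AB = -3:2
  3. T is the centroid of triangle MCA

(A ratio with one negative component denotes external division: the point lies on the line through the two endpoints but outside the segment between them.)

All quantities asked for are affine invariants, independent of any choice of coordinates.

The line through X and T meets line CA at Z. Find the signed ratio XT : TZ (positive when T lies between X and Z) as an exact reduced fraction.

Set C = (0, 0), B = (1, 0), X = (0, 1); any affine frame gives the same invariant.
1. M lies on line CX with CM:MX = 4:5 ⇒ M = (0, 4/9)
2. A lies on line XB with XA:AB = -3:2 ⇒ A = (3, -2)
3. T is the centroid of triangle MCA ⇒ T = (1, -14/27)
line XT meets CA at Z = (27/23, -18/23)
T = X + t·(Z−X) with t = 23/27, so XT:TZ = 23/27:4/27

XT:TZ = 23/4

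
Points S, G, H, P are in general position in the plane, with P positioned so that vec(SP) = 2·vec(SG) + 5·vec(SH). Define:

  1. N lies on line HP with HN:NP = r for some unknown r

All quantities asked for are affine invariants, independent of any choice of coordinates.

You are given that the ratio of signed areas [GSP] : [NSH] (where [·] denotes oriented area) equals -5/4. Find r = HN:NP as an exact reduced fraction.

Choose coordinates S = (0, 0), G = (1, 0), H = (0, 1), P = (2, 5).
1. With HN:NP = r, write λ = r/(r+1) so N = H + λ·(P−H); N is affine-linear in λ
Every point depending on N is an affine combination of N and λ-independent points, so each such coordinate is linear in λ; the λ² term in each signed area is a multiple of (P−H)×(P−H) = 0, so 2·[GSP] and 2·[NSH] are each linear in λ. Evaluating at λ=0 and λ=1:
  2·[GSP] = -5,   2·[NSH] = -2·λ
So [GSP]:[NSH] = (-5) / (-2·λ). Setting this equal to -5/4:
  -5 = -5/4·(-2·λ)  ⇒  λ = -2
Then r = λ/(1−λ) = (-2)/(3) = -2/3. Check: with r = -2/3, N = (-4, -7) and [GSP]:[NSH] = -5/4 as required.

r = -2/3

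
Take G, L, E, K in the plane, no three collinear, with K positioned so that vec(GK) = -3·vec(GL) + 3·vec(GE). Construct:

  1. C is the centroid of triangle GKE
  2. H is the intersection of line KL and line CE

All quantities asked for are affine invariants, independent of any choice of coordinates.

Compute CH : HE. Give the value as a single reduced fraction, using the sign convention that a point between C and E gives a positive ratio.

Assign G = (0, 0), L = (1, 0), E = (0, 1), K = (-3, 3) — the answer is frame-independent, so this choice is without loss of generality.
1. C is the centroid of triangle GKE ⇒ C = (-1, 4/3)
2. H is the intersection of line KL and line CE ⇒ H = (-3/5, 6/5)
H = C + t·(E−C) with t = 2/5, so CH:HE = t:(1−t) = 2/5:3/5

CH:HE = 2/3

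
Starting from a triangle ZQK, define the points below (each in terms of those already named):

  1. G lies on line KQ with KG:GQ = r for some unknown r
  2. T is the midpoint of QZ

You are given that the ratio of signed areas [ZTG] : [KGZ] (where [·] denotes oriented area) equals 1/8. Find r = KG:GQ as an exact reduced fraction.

Choose coordinates Z = (0, 0), Q = (1, 0), K = (0, 1).
1. With KG:GQ = r, write λ = r/(r+1) so G = K + λ·(Q−K); G is affine-linear in λ
2. T is the midpoint of QZ ⇒ T = (1/2, 0)
Every point depending on G is an affine combination of G and λ-independent points, so each such coordinate is linear in λ; the λ² term in each signed area is a multiple of (Q−K)×(Q−K) = 0, so 2·[ZTG] and 2·[KGZ] are each linear in λ. Evaluating at λ=0 and λ=1:
  2·[ZTG] = -1/2·λ + 1/2,   2·[KGZ] = −λ
So [ZTG]:[KGZ] = (-1/2·λ + 1/2) / (−λ). Setting this equal to 1/8:
  -1/2·λ + 1/2 = 1/8·(−λ)  ⇒  λ = 4/3
Then r = λ/(1−λ) = (4/3)/(-1/3) = -4. Check: with r = -4, G = (4/3, -1/3) and [ZTG]:[KGZ] = 1/8 as required.

r = -4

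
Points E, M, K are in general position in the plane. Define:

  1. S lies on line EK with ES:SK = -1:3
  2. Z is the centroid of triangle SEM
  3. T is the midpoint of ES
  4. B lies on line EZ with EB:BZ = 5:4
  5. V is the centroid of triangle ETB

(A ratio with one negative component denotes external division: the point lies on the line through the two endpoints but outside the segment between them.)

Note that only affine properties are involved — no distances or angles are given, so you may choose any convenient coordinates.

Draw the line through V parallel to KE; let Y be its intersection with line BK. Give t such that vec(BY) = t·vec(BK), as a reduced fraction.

t = 2/3

Work in coordinates with E = (0, 0), M = (1, 0), K = (0, 1).
1. S lies on line EK with ES:SK = -1:3 ⇒ S = (0, -1/2)
2. Z is the centroid of triangle SEM ⇒ Z = (1/3, -1/6)
3. T is the midpoint of ES ⇒ T = (0, -1/4)
4. B lies on line EZ with EB:BZ = 5:4 ⇒ B = (5/27, -5/54)
5. V is the centroid of triangle ETB ⇒ V = (5/81, -37/324)
through V parallel to KE: direction (0, -1); meets BK at Y = (5/81, 103/162)
Y = B + t·(K−B) with t = 2/3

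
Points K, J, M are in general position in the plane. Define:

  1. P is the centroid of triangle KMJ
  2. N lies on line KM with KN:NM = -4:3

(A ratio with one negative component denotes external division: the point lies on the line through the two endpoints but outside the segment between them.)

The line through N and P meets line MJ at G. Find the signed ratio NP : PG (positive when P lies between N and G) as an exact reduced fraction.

Choose coordinates K = (0, 0), J = (1, 0), M = (0, 1).
1. P is the centroid of triangle KMJ ⇒ P = (1/3, 1/3)
2. N lies on line KM with KN:NM = -4:3 ⇒ N = (0, 4)
line NP meets MJ at G = (3/10, 7/10)
P = N + t·(G−N) with t = 10/9, so NP:PG = 10/9:-1/9

NP:PG = -10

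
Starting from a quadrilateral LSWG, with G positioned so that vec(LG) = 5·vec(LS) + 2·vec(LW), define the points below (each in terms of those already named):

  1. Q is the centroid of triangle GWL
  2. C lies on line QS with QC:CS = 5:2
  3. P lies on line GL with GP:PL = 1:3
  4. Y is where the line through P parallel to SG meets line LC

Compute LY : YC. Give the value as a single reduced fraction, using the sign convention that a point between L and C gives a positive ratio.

LY:YC = -63/11

Assign L = (0, 0), S = (1, 0), W = (0, 1), G = (5, 2) — the answer is frame-independent, so this choice is without loss of generality.
1. Q is the centroid of triangle GWL ⇒ Q = (5/3, 1)
2. C lies on line QS with QC:CS = 5:2 ⇒ C = (25/21, 2/7)
3. P lies on line GL with GP:PL = 1:3 ⇒ P = (15/4, 3/2)
4. Y is where the line through P parallel to SG meets line LC ⇒ Y = (75/52, 9/26)
Y = L + t·(C−L) with t = 63/52, so LY:YC = t:(1−t) = 63/52:-11/52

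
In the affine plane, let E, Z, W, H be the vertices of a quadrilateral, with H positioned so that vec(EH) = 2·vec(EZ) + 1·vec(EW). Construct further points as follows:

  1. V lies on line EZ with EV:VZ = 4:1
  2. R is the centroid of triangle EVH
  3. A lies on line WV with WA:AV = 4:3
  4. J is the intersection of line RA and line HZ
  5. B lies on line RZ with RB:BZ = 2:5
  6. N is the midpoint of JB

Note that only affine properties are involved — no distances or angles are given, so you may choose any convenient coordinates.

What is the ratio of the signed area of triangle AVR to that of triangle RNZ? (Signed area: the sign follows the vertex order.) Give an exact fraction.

[AVR]:[RNZ] = -45/14

Choose coordinates E = (0, 0), Z = (1, 0), W = (0, 1), H = (2, 1).
1. V lies on line EZ with EV:VZ = 4:1 ⇒ V = (4/5, 0)
2. R is the centroid of triangle EVH ⇒ R = (14/15, 1/3)
3. A lies on line WV with WA:AV = 4:3 ⇒ A = (16/35, 3/7)
4. J is the intersection of line RA and line HZ ⇒ J = (19/15, 4/15)
5. B lies on line RZ with RB:BZ = 2:5 ⇒ B = (20/21, 5/21)
6. N is the midpoint of JB ⇒ N = (233/210, 53/210)
2·[AVR] = 6/35, 2·[RNZ] = -4/75
[AVR]:[RNZ] = 6/35:-4/75 = -45/14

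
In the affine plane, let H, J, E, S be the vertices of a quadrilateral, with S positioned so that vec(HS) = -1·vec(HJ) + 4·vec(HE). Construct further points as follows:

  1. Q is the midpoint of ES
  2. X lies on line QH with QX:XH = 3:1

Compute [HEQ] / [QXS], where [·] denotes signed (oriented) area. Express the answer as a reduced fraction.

Choose coordinates H = (0, 0), J = (1, 0), E = (0, 1), S = (-1, 4).
1. Q is the midpoint of ES ⇒ Q = (-1/2, 5/2)
2. X lies on line QH with QX:XH = 3:1 ⇒ X = (-1/8, 5/8)
2·[HEQ] = 1/2, 2·[QXS] = -3/8
[HEQ]:[QXS] = 1/2:-3/8 = -4/3

[HEQ]:[QXS] = -4/3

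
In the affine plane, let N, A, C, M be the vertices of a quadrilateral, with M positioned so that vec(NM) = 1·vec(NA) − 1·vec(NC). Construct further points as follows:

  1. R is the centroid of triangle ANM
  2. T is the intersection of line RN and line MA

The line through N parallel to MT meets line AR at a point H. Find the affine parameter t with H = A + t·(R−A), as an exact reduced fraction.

Work in coordinates with N = (0, 0), A = (1, 0), C = (0, 1), M = (1, -1).
1. R is the centroid of triangle ANM ⇒ R = (2/3, -1/3)
2. T is the intersection of line RN and line MA ⇒ T = (1, -1/2)
through N parallel to MT: direction (0, 1/2); meets AR at H = (0, -1)
H = A + t·(R−A) with t = 3

t = 3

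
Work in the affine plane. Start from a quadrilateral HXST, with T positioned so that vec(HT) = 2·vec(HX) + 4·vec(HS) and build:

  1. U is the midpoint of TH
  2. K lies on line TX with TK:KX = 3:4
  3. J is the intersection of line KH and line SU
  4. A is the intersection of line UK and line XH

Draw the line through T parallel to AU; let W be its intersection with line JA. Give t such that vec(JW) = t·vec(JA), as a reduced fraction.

Set H = (0, 0), X = (1, 0), S = (0, 1), T = (2, 4); any affine frame gives the same invariant.
1. U is the midpoint of TH ⇒ U = (1, 2)
2. K lies on line TX with TK:KX = 3:4 ⇒ K = (11/7, 16/7)
3. J is the intersection of line KH and line SU ⇒ J = (11/5, 16/5)
4. A is the intersection of line UK and line XH ⇒ A = (-3, 0)
through T parallel to AU: direction (4, 2); meets JA at W = (10, 8)
W = J + t·(A−J) with t = -3/2

t = -3/2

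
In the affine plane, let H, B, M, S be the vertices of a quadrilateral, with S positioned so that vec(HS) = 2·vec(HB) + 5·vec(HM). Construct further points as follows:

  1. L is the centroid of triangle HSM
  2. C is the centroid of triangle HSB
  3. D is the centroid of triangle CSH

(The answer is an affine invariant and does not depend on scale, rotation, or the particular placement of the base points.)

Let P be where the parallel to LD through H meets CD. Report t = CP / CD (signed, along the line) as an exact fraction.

Assign H = (0, 0), B = (1, 0), M = (0, 1), S = (2, 5) — the answer is frame-independent, so this choice is without loss of generality.
1. L is the centroid of triangle HSM ⇒ L = (2/3, 2)
2. C is the centroid of triangle HSB ⇒ C = (1, 5/3)
3. D is the centroid of triangle CSH ⇒ D = (1, 20/9)
through H parallel to LD: direction (1/3, 2/9); meets CD at P = (1, 2/3)
P = C + t·(D−C) with t = -9/5

t = -9/5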